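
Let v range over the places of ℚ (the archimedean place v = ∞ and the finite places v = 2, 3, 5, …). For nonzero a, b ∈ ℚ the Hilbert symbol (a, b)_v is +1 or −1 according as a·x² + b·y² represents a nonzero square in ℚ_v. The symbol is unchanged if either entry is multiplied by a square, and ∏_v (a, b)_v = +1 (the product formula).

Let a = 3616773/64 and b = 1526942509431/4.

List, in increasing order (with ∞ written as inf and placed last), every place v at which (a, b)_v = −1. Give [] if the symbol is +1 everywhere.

(a, b) ≡ (6837, 159) mod (ℚ^×)²; places V = {2, 3, 23, 43, 53, ∞}.
(a,b)_2: α=-6, β=-2; u≡5, v≡7 (mod 8); ε(u)ε(v)=0·1, αω(v)=-6·0, βω(u)=-2·1; sum ≡ 0  ⇒  +1.
(a,b)_53: α=1, u≡22; β=3, v≡27 (mod 53); (22|53)=-1, (27|53)=-1; sign (−1)^0·-1^3·-1^1 = +1.
(a,b)_∞: sgn(6837)=+, sgn(159)=+, so +1.
(a,b)_43: α=1, u≡37; β=4, v≡19 (mod 43); (37|43)=-1, (19|43)=-1; sign (−1)^0·-1^4·-1^1 = -1.
(a,b)_23: α=2, u≡8; β=0, v≡5 (mod 23); (8|23)=+1, (5|23)=-1; sign (−1)^0·+1^0·-1^2 = +1.
(a,b)_3: α=1, u≡2; β=1, v≡2 (mod 3); (2|3)=-1, (2|3)=-1; sign (−1)^1·-1^1·-1^1 = -1.
|Ram(6837, 159)| = 2, even; anisotropic at {3, 43}.

[3, 43]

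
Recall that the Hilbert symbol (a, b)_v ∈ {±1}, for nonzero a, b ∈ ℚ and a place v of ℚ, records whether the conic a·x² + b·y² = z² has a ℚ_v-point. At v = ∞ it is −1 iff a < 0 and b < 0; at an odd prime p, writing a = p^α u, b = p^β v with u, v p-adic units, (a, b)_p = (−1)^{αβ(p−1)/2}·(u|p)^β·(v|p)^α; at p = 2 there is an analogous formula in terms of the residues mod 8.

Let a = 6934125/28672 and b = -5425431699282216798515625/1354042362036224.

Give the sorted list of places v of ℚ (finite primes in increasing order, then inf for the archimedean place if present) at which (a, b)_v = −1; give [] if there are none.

(a, b) ≡ (1155, -30030) mod (ℚ^×)²; places V = {2, 3, 5, 7, 11, 13, 19, 37, 41, 47, ∞}.
(a,b)_5: α=3, u≡4; β=7, v≡1 (mod 5); (4|5)=+1, (1|5)=+1; sign (−1)^0·+1^7·+1^3 = +1.
(a,b)_11: α=1, u≡7; β=3, v≡5 (mod 11); (7|11)=-1, (5|11)=+1; sign (−1)^1·-1^3·+1^1 = +1.
(a,b)_13: α=0, u≡6; β=1, v≡4 (mod 13); (6|13)=-1, (4|13)=+1; sign (−1)^0·-1^1·+1^0 = -1.
(a,b)_∞: sgn(1155)=+, sgn(-30030)=−, so +1.
(a,b)_41: α=2, u≡24; β=2, v≡36 (mod 41); (24|41)=-1, (36|41)=+1; sign (−1)^0·-1^2·+1^2 = +1.
(a,b)_3: α=1, u≡1; β=7, v≡1 (mod 3); (1|3)=+1, (1|3)=+1; sign (−1)^1·+1^7·+1^1 = -1.
(a,b)_19: α=0, u≡18; β=2, v≡1 (mod 19); (18|19)=-1, (1|19)=+1; sign (−1)^0·-1^2·+1^0 = +1.
(a,b)_2: α=-12, β=-25; u≡3, v≡1 (mod 8); ε(u)ε(v)=1·0, αω(v)=-12·0, βω(u)=-25·1; sum ≡ 1  ⇒  -1.
(a,b)_7: α=-1, u≡2; β=-9, v≡4 (mod 7); (2|7)=+1, (4|7)=+1; sign (−1)^1·+1^-9·+1^-1 = -1.
(a,b)_37: α=0, u≡15; β=2, v≡35 (mod 37); (15|37)=-1, (35|37)=-1; sign (−1)^0·-1^2·-1^0 = +1.
(a,b)_47: α=0, u≡37; β=2, v≡4 (mod 47); (37|47)=+1, (4|47)=+1; sign (−1)^0·+1^2·+1^0 = +1.
Ram(1155, -30030) = {2, 3, 7, 13}; no ℚ_2-point on the conic.

[2, 3, 7, 13]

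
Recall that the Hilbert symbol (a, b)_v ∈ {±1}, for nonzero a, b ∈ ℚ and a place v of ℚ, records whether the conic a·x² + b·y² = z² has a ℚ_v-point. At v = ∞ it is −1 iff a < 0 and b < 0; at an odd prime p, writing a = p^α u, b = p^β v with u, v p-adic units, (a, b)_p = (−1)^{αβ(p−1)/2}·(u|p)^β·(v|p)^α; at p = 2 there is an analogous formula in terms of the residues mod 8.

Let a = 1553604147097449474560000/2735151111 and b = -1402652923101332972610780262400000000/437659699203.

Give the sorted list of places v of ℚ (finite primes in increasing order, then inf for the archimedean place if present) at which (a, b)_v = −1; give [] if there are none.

[2, 3, 7, 11, 13, 41]

(a, b) ≡ (9471, -1651533) mod (ℚ^×)²; places V = {2, 3, 5, 7, 11, 13, 17, 31, 37, 41, 47, 53, ∞}.
(a,b)_13: α=4, u≡2; β=5, v≡8 (mod 13); (2|13)=-1, (8|13)=-1; sign (−1)^0·-1^5·-1^4 = -1.
(a,b)_53: α=2, u≡15; β=3, v≡48 (mod 53); (15|53)=+1, (48|53)=-1; sign (−1)^0·+1^3·-1^2 = +1.
(a,b)_17: α=4, u≡9; β=5, v≡3 (mod 17); (9|17)=+1, (3|17)=-1; sign (−1)^0·+1^5·-1^4 = +1.
(a,b)_11: α=-1, u≡4; β=0, v≡8 (mod 11); (4|11)=+1, (8|11)=-1; sign (−1)^0·+1^0·-1^-1 = -1.
(a,b)_47: α=2, u≡1; β=3, v≡6 (mod 47); (1|47)=+1, (6|47)=+1; sign (−1)^0·+1^3·+1^2 = +1.
(a,b)_∞: sgn(9471)=+, sgn(-1651533)=−, so +1.
(a,b)_41: α=1, u≡14; β=2, v≡19 (mod 41); (14|41)=-1, (19|41)=-1; sign (−1)^0·-1^2·-1^1 = -1.
(a,b)_7: α=-1, u≡2; β=0, v≡6 (mod 7); (2|7)=+1, (6|7)=-1; sign (−1)^0·+1^0·-1^-1 = -1.
(a,b)_2: α=12, β=18; u≡7, v≡3 (mod 8); ε(u)ε(v)=1·1, αω(v)=12·1, βω(u)=18·0; sum ≡ 1  ⇒  -1.
(a,b)_3: α=-3, u≡1; β=-5, v≡1 (mod 3); (1|3)=+1, (1|3)=+1; sign (−1)^1·+1^-5·+1^-3 = -1.
(a,b)_37: α=-2, u≡16; β=-4, v≡28 (mod 37); (16|37)=+1, (28|37)=+1; sign (−1)^0·+1^-4·+1^-2 = +1.
(a,b)_5: α=4, u≡1; β=8, v≡2 (mod 5); (1|5)=+1, (2|5)=-1; sign (−1)^0·+1^8·-1^4 = +1.
(a,b)_31: α=-2, u≡16; β=-2, v≡21 (mod 31); (16|31)=+1, (21|31)=-1; sign (−1)^0·+1^-2·-1^-2 = +1.
(9471, -1651533 / ℚ) ramifies at {2, 3, 7, 11, 13, 41}: a division algebra.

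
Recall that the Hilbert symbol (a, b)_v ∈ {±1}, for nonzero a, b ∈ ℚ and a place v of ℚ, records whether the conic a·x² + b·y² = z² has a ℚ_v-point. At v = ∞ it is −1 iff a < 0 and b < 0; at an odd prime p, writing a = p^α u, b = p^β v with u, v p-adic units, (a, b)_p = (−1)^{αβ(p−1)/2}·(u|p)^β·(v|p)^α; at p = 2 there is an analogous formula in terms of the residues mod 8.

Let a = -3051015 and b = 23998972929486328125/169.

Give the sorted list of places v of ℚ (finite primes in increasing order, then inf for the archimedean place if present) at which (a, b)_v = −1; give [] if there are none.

Mod squares: a ≡ -15, b ≡ 165. Check v ∈ {∞, 2, 3, 5, 11, 13, 41}.
v=3: a=3^1·(≡1), b=3^3·(≡1) mod 3; (1|3)=+1, (1|3)=+1; (−1)^{1·3·1}·(+1)^3·(+1)^1 = -1.
v=11: a=11^2·(≡8), b=11^5·(≡1) mod 11; (8|11)=-1, (1|11)=+1; (−1)^{2·5·5}·(-1)^5·(+1)^2 = -1.
v=∞: -15 < 0 and 165 > 0  ⇒  (a,b)_∞ = +1.
v=41: a=41^2·(≡30), b=41^4·(≡23) mod 41; (30|41)=-1, (23|41)=+1; (−1)^{2·4·20}·(-1)^4·(+1)^2 = +1.
v=2: v_2(a)=0, v_2(b)=0; units ≡ 1, 5 (mod 8); ε·ε+αω+βω = 0·0+0·1+0·0 ≡ 0  ⇒  (a,b)_2 = +1.
v=5: a=5^1·(≡2), b=5^9·(≡3) mod 5; (2|5)=-1, (3|5)=-1; (−1)^{1·9·2}·(-1)^9·(-1)^1 = +1.
v=13: a=13^0·(≡7), b=13^-2·(≡1) mod 13; (7|13)=-1, (1|13)=+1; (−1)^{0·-2·6}·(-1)^-2·(+1)^0 = +1.
Ram(-15, 165) = {3, 11}; no ℚ_3-point on the conic.

[3, 11]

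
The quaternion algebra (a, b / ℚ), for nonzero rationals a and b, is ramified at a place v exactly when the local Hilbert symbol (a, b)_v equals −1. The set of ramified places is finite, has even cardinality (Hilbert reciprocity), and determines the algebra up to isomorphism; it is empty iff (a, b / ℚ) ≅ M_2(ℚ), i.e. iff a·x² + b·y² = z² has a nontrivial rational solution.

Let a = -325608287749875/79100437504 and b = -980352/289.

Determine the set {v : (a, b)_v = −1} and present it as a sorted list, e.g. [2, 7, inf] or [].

[2, 5, 19, 23, 37, inf]

Mod squares: a ≡ -2755, b ≡ -1702. Check v ∈ {∞, 2, 3, 5, 11, 13, 17, 19, 23, 29, 37, 41, 43, 47}.
v=23: a=23^0·(≡5), b=23^1·(≡12) mod 23; (5|23)=-1, (12|23)=+1; (−1)^{0·1·11}·(-1)^1·(+1)^0 = -1.
v=∞: -2755 < 0 and -1702 < 0  ⇒  (a,b)_∞ = -1.
v=43: a=43^2·(≡36), b=43^0·(≡39) mod 43; (36|43)=+1, (39|43)=-1; (−1)^{2·0·21}·(+1)^0·(-1)^2 = +1.
v=5: a=5^3·(≡4), b=5^0·(≡2) mod 5; (4|5)=+1, (2|5)=-1; (−1)^{3·0·2}·(+1)^0·(-1)^3 = -1.
v=17: a=17^-2·(≡13), b=17^-2·(≡4) mod 17; (13|17)=+1, (4|17)=+1; (−1)^{-2·-2·8}·(+1)^-2·(+1)^-2 = +1.
v=2: v_2(a)=-10, v_2(b)=7; units ≡ 5, 5 (mod 8); ε·ε+αω+βω = 0·0+-10·1+7·1 ≡ 1  ⇒  (a,b)_2 = -1.
v=3: a=3^2·(≡2), b=3^2·(≡2) mod 3; (2|3)=-1, (2|3)=-1; (−1)^{2·2·1}·(-1)^2·(-1)^2 = +1.
v=29: a=29^1·(≡10), b=29^0·(≡7) mod 29; (10|29)=-1, (7|29)=+1; (−1)^{1·0·14}·(-1)^0·(+1)^1 = +1.
v=11: a=11^-2·(≡7), b=11^0·(≡4) mod 11; (7|11)=-1, (4|11)=+1; (−1)^{-2·0·5}·(-1)^0·(+1)^-2 = +1.
v=13: a=13^2·(≡10), b=13^0·(≡10) mod 13; (10|13)=+1, (10|13)=+1; (−1)^{2·0·6}·(+1)^0·(+1)^2 = +1.
v=37: a=37^0·(≡19), b=37^1·(≡27) mod 37; (19|37)=-1, (27|37)=+1; (−1)^{0·1·18}·(-1)^1·(+1)^0 = -1.
v=47: a=47^-2·(≡32), b=47^0·(≡3) mod 47; (32|47)=+1, (3|47)=+1; (−1)^{-2·0·23}·(+1)^0·(+1)^-2 = +1.
v=41: a=41^2·(≡37), b=41^0·(≡20) mod 41; (37|41)=+1, (20|41)=+1; (−1)^{2·0·20}·(+1)^0·(+1)^2 = +1.
v=19: a=19^1·(≡9), b=19^0·(≡12) mod 19; (9|19)=+1, (12|19)=-1; (−1)^{1·0·9}·(+1)^0·(-1)^1 = -1.
(-2755, -1702 / ℚ) ramifies at {2, 5, 19, 23, 37, ∞}: a division algebra.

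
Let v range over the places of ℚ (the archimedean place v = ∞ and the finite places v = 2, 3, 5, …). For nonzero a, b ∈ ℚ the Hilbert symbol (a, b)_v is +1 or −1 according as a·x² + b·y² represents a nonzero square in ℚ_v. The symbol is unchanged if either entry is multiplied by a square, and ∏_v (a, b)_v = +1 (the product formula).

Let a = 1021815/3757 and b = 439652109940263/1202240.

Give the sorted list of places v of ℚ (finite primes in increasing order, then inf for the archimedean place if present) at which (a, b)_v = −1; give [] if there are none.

Mod squares: a ≡ 195, b ≡ 5655. Check v ∈ {∞, 2, 3, 5, 11, 13, 17, 29}.
v=3: a=3^5·(≡2), b=3^11·(≡1) mod 3; (2|3)=-1, (1|3)=+1; (−1)^{5·11·1}·(-1)^11·(+1)^5 = +1.
v=11: a=11^0·(≡6), b=11^2·(≡5) mod 11; (6|11)=-1, (5|11)=+1; (−1)^{0·2·5}·(-1)^2·(+1)^0 = +1.
v=29: a=29^2·(≡27), b=29^5·(≡21) mod 29; (27|29)=-1, (21|29)=-1; (−1)^{2·5·14}·(-1)^5·(-1)^2 = -1.
v=13: a=13^-1·(≡5), b=13^-1·(≡7) mod 13; (5|13)=-1, (7|13)=-1; (−1)^{-1·-1·6}·(-1)^-1·(-1)^-1 = +1.
v=∞: 195 > 0 and 5655 > 0  ⇒  (a,b)_∞ = +1.
v=2: v_2(a)=0, v_2(b)=-6; units ≡ 3, 7 (mod 8); ε·ε+αω+βω = 1·1+0·0+-6·1 ≡ 1  ⇒  (a,b)_2 = -1.
v=17: a=17^-2·(≡1), b=17^-2·(≡12) mod 17; (1|17)=+1, (12|17)=-1; (−1)^{-2·-2·8}·(+1)^-2·(-1)^-2 = +1.
v=5: a=5^1·(≡4), b=5^-1·(≡1) mod 5; (4|5)=+1, (1|5)=+1; (−1)^{1·-1·2}·(+1)^-1·(+1)^1 = +1.
Ram(195, 5655) = {2, 29}; no ℚ_2-point on the conic.

[2, 29]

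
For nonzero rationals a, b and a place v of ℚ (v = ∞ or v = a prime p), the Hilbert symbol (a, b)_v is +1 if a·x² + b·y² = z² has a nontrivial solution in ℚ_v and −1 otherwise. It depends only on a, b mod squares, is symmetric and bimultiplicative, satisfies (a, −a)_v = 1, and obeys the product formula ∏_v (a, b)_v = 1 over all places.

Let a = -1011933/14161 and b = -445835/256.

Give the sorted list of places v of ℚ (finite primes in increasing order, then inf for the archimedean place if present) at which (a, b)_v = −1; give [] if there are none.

Mod squares: a ≡ -13, b ≡ -1235. Check v ∈ {∞, 2, 3, 5, 7, 13, 17, 19, 31}.
v=3: a=3^4·(≡2), b=3^0·(≡1) mod 3; (2|3)=-1, (1|3)=+1; (−1)^{4·0·1}·(-1)^0·(+1)^4 = +1.
v=19: a=19^0·(≡17), b=19^3·(≡16) mod 19; (17|19)=+1, (16|19)=+1; (−1)^{0·3·9}·(+1)^3·(+1)^0 = +1.
v=∞: -13 < 0 and -1235 < 0  ⇒  (a,b)_∞ = -1.
v=5: a=5^0·(≡2), b=5^1·(≡3) mod 5; (2|5)=-1, (3|5)=-1; (−1)^{0·1·2}·(-1)^1·(-1)^0 = -1.
v=17: a=17^-2·(≡4), b=17^0·(≡7) mod 17; (4|17)=+1, (7|17)=-1; (−1)^{-2·0·8}·(+1)^0·(-1)^-2 = +1.
v=2: v_2(a)=0, v_2(b)=-8; units ≡ 3, 5 (mod 8); ε·ε+αω+βω = 1·0+0·1+-8·1 ≡ 0  ⇒  (a,b)_2 = +1.
v=7: a=7^-2·(≡4), b=7^0·(≡4) mod 7; (4|7)=+1, (4|7)=+1; (−1)^{-2·0·3}·(+1)^0·(+1)^-2 = +1.
v=13: a=13^1·(≡4), b=13^1·(≡10) mod 13; (4|13)=+1, (10|13)=+1; (−1)^{1·1·6}·(+1)^1·(+1)^1 = +1.
v=31: a=31^2·(≡5), b=31^0·(≡28) mod 31; (5|31)=+1, (28|31)=+1; (−1)^{2·0·15}·(+1)^0·(+1)^2 = +1.
(-13, -1235 / ℚ) ramifies at {5, ∞}: a division algebra.

[5, inf]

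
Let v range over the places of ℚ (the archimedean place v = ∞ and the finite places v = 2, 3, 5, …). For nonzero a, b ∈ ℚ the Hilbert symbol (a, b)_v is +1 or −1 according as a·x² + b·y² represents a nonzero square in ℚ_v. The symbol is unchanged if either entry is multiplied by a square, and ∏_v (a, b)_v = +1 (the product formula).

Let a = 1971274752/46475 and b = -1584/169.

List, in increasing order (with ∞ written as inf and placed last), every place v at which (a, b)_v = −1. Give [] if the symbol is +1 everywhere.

[11, 41]

(a, b) ≡ (2352867, -11) mod (ℚ^×)²; places V = {2, 3, 5, 11, 13, 37, 41, 47, ∞}.
(a,b)_11: α=-1, u≡7; β=1, v≡8 (mod 11); (7|11)=-1, (8|11)=-1; sign (−1)^1·-1^1·-1^-1 = -1.
(a,b)_2: α=10, β=4; u≡3, v≡5 (mod 8); ε(u)ε(v)=1·0, αω(v)=10·1, βω(u)=4·1; sum ≡ 0  ⇒  +1.
(a,b)_∞: sgn(2352867)=+, sgn(-11)=−, so +1.
(a,b)_13: α=-2, u≡9; β=-2, v≡2 (mod 13); (9|13)=+1, (2|13)=-1; sign (−1)^0·+1^-2·-1^-2 = +1.
(a,b)_41: α=1, u≡22; β=0, v≡3 (mod 41); (22|41)=-1, (3|41)=-1; sign (−1)^0·-1^0·-1^1 = -1.
(a,b)_3: α=3, u≡2; β=2, v≡1 (mod 3); (2|3)=-1, (1|3)=+1; sign (−1)^0·-1^2·+1^3 = +1.
(a,b)_37: α=1, u≡9; β=0, v≡25 (mod 37); (9|37)=+1, (25|37)=+1; sign (−1)^0·+1^0·+1^1 = +1.
(a,b)_47: α=1, u≡4; β=0, v≡24 (mod 47); (4|47)=+1, (24|47)=+1; sign (−1)^0·+1^0·+1^1 = +1.
(a,b)_5: α=-2, u≡3; β=0, v≡4 (mod 5); (3|5)=-1, (4|5)=+1; sign (−1)^0·-1^0·+1^-2 = +1.
|Ram(2352867, -11)| = 2, even; anisotropic at {11, 41}.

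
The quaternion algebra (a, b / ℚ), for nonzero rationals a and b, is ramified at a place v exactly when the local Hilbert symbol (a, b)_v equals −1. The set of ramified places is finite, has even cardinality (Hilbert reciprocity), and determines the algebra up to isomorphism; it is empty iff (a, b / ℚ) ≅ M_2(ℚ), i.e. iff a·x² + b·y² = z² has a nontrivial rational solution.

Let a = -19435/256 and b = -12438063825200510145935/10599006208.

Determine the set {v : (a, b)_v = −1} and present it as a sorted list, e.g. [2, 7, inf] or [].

[5, inf]

(a, b) ≡ (-115, -23345) mod (ℚ^×)²; places V = {2, 5, 7, 11, 13, 19, 23, 29, 31, 47, ∞}.
(a,b)_13: α=2, u≡6; β=4, v≡4 (mod 13); (6|13)=-1, (4|13)=+1; sign (−1)^0·-1^4·+1^2 = +1.
(a,b)_11: α=0, u≡8; β=2, v≡10 (mod 11); (8|11)=-1, (10|11)=-1; sign (−1)^0·-1^2·-1^0 = +1.
(a,b)_∞: sgn(-115)=−, sgn(-23345)=−, so -1.
(a,b)_47: α=0, u≡19; β=2, v≡9 (mod 47); (19|47)=-1, (9|47)=+1; sign (−1)^0·-1^2·+1^0 = +1.
(a,b)_2: α=-8, β=-22; u≡5, v≡7 (mod 8); ε(u)ε(v)=0·1, αω(v)=-8·0, βω(u)=-22·1; sum ≡ 0  ⇒  +1.
(a,b)_7: α=0, u≡1; β=-1, v≡1 (mod 7); (1|7)=+1, (1|7)=+1; sign (−1)^0·+1^-1·+1^0 = +1.
(a,b)_23: α=1, u≡2; β=3, v≡21 (mod 23); (2|23)=+1, (21|23)=-1; sign (−1)^1·+1^3·-1^1 = +1.
(a,b)_29: α=0, u≡1; β=1, v≡20 (mod 29); (1|29)=+1, (20|29)=+1; sign (−1)^0·+1^1·+1^0 = +1.
(a,b)_31: α=0, u≡8; β=4, v≡11 (mod 31); (8|31)=+1, (11|31)=-1; sign (−1)^0·+1^4·-1^0 = +1.
(a,b)_19: α=0, u≡15; β=-2, v≡6 (mod 19); (15|19)=-1, (6|19)=+1; sign (−1)^0·-1^-2·+1^0 = +1.
(a,b)_5: α=1, u≡3; β=1, v≡1 (mod 5); (3|5)=-1, (1|5)=+1; sign (−1)^0·-1^1·+1^1 = -1.
Ram(-115, -23345) = {5, ∞}; no ℚ_5-point on the conic.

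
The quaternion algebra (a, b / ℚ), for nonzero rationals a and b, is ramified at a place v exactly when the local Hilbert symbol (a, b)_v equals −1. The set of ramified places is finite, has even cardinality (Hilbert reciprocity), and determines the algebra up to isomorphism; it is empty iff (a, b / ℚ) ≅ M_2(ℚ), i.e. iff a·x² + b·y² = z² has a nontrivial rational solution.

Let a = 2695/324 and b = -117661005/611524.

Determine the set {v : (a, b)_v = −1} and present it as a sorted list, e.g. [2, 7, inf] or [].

[2, 11]

Mod squares: a ≡ 55, b ≡ -5. Check v ∈ {∞, 2, 3, 5, 7, 11, 17, 23}.
v=∞: 55 > 0 and -5 < 0  ⇒  (a,b)_∞ = +1.
v=2: v_2(a)=-2, v_2(b)=-2; units ≡ 7, 3 (mod 8); ε·ε+αω+βω = 1·1+-2·1+-2·0 ≡ 1  ⇒  (a,b)_2 = -1.
v=17: a=17^0·(≡9), b=17^-2·(≡3) mod 17; (9|17)=+1, (3|17)=-1; (−1)^{0·-2·8}·(+1)^-2·(-1)^0 = +1.
v=5: a=5^1·(≡1), b=5^1·(≡1) mod 5; (1|5)=+1, (1|5)=+1; (−1)^{1·1·2}·(+1)^1·(+1)^1 = +1.
v=3: a=3^-4·(≡1), b=3^4·(≡1) mod 3; (1|3)=+1, (1|3)=+1; (−1)^{-4·4·1}·(+1)^4·(+1)^-4 = +1.
v=23: a=23^0·(≡2), b=23^-2·(≡12) mod 23; (2|23)=+1, (12|23)=+1; (−1)^{0·-2·11}·(+1)^-2·(+1)^0 = +1.
v=7: a=7^2·(≡3), b=7^4·(≡4) mod 7; (3|7)=-1, (4|7)=+1; (−1)^{2·4·3}·(-1)^4·(+1)^2 = +1.
v=11: a=11^1·(≡5), b=11^2·(≡6) mod 11; (5|11)=+1, (6|11)=-1; (−1)^{1·2·5}·(+1)^2·(-1)^1 = -1.
|Ram(55, -5)| = 2, even; anisotropic at {2, 11}.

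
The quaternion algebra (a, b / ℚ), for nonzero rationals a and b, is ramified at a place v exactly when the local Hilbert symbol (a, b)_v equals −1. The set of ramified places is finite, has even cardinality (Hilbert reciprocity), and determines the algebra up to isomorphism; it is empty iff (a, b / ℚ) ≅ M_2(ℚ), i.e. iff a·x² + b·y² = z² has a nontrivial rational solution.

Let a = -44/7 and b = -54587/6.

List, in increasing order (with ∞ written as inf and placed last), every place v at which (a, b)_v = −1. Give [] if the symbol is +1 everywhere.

[19, inf]

(a, b) ≡ (-77, -1938) mod (ℚ^×)²; places V = {2, 3, 7, 11, 13, 17, 19, ∞}.
(a,b)_13: α=0, u≡3; β=2, v≡9 (mod 13); (3|13)=+1, (9|13)=+1; sign (−1)^0·+1^2·+1^0 = +1.
(a,b)_∞: sgn(-77)=−, sgn(-1938)=−, so -1.
(a,b)_2: α=2, β=-1; u≡3, v≡7 (mod 8); ε(u)ε(v)=1·1, αω(v)=2·0, βω(u)=-1·1; sum ≡ 0  ⇒  +1.
(a,b)_7: α=-1, u≡5; β=0, v≡1 (mod 7); (5|7)=-1, (1|7)=+1; sign (−1)^0·-1^0·+1^-1 = +1.
(a,b)_17: α=0, u≡1; β=1, v≡6 (mod 17); (1|17)=+1, (6|17)=-1; sign (−1)^0·+1^1·-1^0 = +1.
(a,b)_19: α=0, u≡10; β=1, v≡12 (mod 19); (10|19)=-1, (12|19)=-1; sign (−1)^0·-1^1·-1^0 = -1.
(a,b)_3: α=0, u≡1; β=-1, v≡2 (mod 3); (1|3)=+1, (2|3)=-1; sign (−1)^0·+1^-1·-1^0 = +1.
(a,b)_11: α=1, u≡1; β=0, v≡1 (mod 11); (1|11)=+1, (1|11)=+1; sign (−1)^0·+1^0·+1^1 = +1.
Ram(-77, -1938) = {19, ∞}; no ℚ_19-point on the conic.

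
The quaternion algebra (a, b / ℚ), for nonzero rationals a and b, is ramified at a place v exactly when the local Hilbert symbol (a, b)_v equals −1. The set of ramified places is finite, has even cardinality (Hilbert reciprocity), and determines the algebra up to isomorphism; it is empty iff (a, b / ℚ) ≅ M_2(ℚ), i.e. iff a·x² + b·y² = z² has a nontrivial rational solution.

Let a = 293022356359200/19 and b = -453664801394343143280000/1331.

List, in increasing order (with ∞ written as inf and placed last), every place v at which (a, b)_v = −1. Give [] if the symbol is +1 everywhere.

(a, b) ≡ (579462, -249458) mod (ℚ^×)²; places V = {2, 3, 5, 11, 13, 17, 19, 23, 29, ∞}.
(a,b)_19: α=-1, u≡3; β=0, v≡18 (mod 19); (3|19)=-1, (18|19)=-1; sign (−1)^0·-1^0·-1^-1 = -1.
(a,b)_13: α=5, u≡12; β=8, v≡3 (mod 13); (12|13)=+1, (3|13)=+1; sign (−1)^0·+1^8·+1^5 = +1.
(a,b)_∞: sgn(579462)=+, sgn(-249458)=−, so +1.
(a,b)_3: α=1, u≡2; β=6, v≡1 (mod 3); (2|3)=-1, (1|3)=+1; sign (−1)^0·-1^6·+1^1 = +1.
(a,b)_5: α=2, u≡2; β=4, v≡2 (mod 5); (2|5)=-1, (2|5)=-1; sign (−1)^0·-1^4·-1^2 = +1.
(a,b)_11: α=0, u≡9; β=-3, v≡5 (mod 11); (9|11)=+1, (5|11)=+1; sign (−1)^0·+1^-3·+1^0 = +1.
(a,b)_2: α=5, β=7; u≡3, v≡7 (mod 8); ε(u)ε(v)=1·1, αω(v)=5·0, βω(u)=7·1; sum ≡ 0  ⇒  +1.
(a,b)_17: α=1, u≡1; β=1, v≡5 (mod 17); (1|17)=+1, (5|17)=-1; sign (−1)^0·+1^1·-1^1 = -1.
(a,b)_23: α=1, u≡3; β=1, v≡17 (mod 23); (3|23)=+1, (17|23)=-1; sign (−1)^1·+1^1·-1^1 = +1.
(a,b)_29: α=2, u≡24; β=3, v≡11 (mod 29); (24|29)=+1, (11|29)=-1; sign (−1)^0·+1^3·-1^2 = +1.
Ram(579462, -249458) = {17, 19}; no ℚ_17-point on the conic.

[17, 19]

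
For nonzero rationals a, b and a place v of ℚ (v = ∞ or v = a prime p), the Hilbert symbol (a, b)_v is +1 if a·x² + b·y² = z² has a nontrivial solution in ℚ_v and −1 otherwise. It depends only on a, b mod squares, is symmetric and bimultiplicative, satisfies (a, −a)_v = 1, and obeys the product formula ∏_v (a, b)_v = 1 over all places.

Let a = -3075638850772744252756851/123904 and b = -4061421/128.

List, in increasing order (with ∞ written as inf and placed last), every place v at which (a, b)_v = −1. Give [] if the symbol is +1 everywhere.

[2, 3, 7, 13, 29, inf]

Mod squares: a ≡ -88179, b ≡ -100282. Check v ∈ {∞, 2, 3, 7, 11, 13, 17, 19, 29}.
v=7: a=7^1·(≡6), b=7^1·(≡3) mod 7; (6|7)=-1, (3|7)=-1; (−1)^{1·1·3}·(-1)^1·(-1)^1 = -1.
v=2: v_2(a)=-10, v_2(b)=-7; units ≡ 5, 3 (mod 8); ε·ε+αω+βω = 0·1+-10·1+-7·1 ≡ 1  ⇒  (a,b)_2 = -1.
v=3: a=3^15·(≡1), b=3^4·(≡2) mod 3; (1|3)=+1, (2|3)=-1; (−1)^{15·4·1}·(+1)^4·(-1)^15 = -1.
v=∞: -88179 < 0 and -100282 < 0  ⇒  (a,b)_∞ = -1.
v=13: a=13^5·(≡4), b=13^1·(≡7) mod 13; (4|13)=+1, (7|13)=-1; (−1)^{5·1·6}·(+1)^1·(-1)^5 = -1.
v=11: a=11^-2·(≡8), b=11^0·(≡3) mod 11; (8|11)=-1, (3|11)=+1; (−1)^{-2·0·5}·(-1)^0·(+1)^-2 = +1.
v=29: a=29^4·(≡18), b=29^1·(≡9) mod 29; (18|29)=-1, (9|29)=+1; (−1)^{4·1·14}·(-1)^1·(+1)^4 = -1.
v=19: a=19^3·(≡18), b=19^1·(≡17) mod 19; (18|19)=-1, (17|19)=+1; (−1)^{3·1·9}·(-1)^1·(+1)^3 = +1.
v=17: a=17^1·(≡8), b=17^0·(≡13) mod 17; (8|17)=+1, (13|17)=+1; (−1)^{1·0·8}·(+1)^0·(+1)^1 = +1.
Ram(-88179, -100282) = {2, 3, 7, 13, 29, ∞}; no ℚ_2-point on the conic.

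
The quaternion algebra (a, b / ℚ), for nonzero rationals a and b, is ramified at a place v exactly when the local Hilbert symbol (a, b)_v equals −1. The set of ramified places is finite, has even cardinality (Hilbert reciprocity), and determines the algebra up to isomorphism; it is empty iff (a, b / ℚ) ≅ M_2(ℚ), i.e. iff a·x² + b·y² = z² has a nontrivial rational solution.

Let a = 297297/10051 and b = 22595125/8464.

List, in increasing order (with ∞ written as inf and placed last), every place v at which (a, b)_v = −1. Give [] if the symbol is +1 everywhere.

(a, b) ≡ (5187, 18445) mod (ℚ^×)²; places V = {2, 3, 5, 7, 11, 13, 17, 19, 23, 31, ∞}.
(a,b)_23: α=-2, u≡6; β=-2, v≡14 (mod 23); (6|23)=+1, (14|23)=-1; sign (−1)^0·+1^-2·-1^-2 = +1.
(a,b)_2: α=0, β=-4; u≡3, v≡5 (mod 8); ε(u)ε(v)=1·0, αω(v)=0·1, βω(u)=-4·1; sum ≡ 0  ⇒  +1.
(a,b)_∞: sgn(5187)=+, sgn(18445)=+, so +1.
(a,b)_7: α=1, u≡5; β=3, v≡5 (mod 7); (5|7)=-1, (5|7)=-1; sign (−1)^1·-1^3·-1^1 = -1.
(a,b)_17: α=0, u≡13; β=1, v≡10 (mod 17); (13|17)=+1, (10|17)=-1; sign (−1)^0·+1^1·-1^0 = +1.
(a,b)_19: α=-1, u≡5; β=0, v≡15 (mod 19); (5|19)=+1, (15|19)=-1; sign (−1)^0·+1^0·-1^-1 = -1.
(a,b)_3: α=3, u≡1; β=0, v≡1 (mod 3); (1|3)=+1, (1|3)=+1; sign (−1)^0·+1^0·+1^3 = +1.
(a,b)_31: α=0, u≡1; β=1, v≡3 (mod 31); (1|31)=+1, (3|31)=-1; sign (−1)^0·+1^1·-1^0 = +1.
(a,b)_13: α=1, u≡1; β=0, v≡7 (mod 13); (1|13)=+1, (7|13)=-1; sign (−1)^0·+1^0·-1^1 = -1.
(a,b)_5: α=0, u≡2; β=3, v≡4 (mod 5); (2|5)=-1, (4|5)=+1; sign (−1)^0·-1^3·+1^0 = -1.
(a,b)_11: α=2, u≡6; β=0, v≡5 (mod 11); (6|11)=-1, (5|11)=+1; sign (−1)^0·-1^0·+1^2 = +1.
|Ram(5187, 18445)| = 4, even; anisotropic at {5, 7, 13, 19}.

[5, 7, 13, 19]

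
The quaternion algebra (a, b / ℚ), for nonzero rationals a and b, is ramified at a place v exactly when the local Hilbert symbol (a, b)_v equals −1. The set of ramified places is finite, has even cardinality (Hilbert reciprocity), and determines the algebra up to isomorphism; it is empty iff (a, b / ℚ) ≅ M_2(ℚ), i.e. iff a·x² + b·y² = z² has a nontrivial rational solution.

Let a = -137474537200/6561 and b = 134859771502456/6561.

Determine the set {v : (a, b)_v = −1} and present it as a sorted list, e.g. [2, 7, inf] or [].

(a, b) ≡ (-7, 286) mod (ℚ^×)²; places V = {2, 3, 5, 7, 11, 13, ∞}.
(a,b)_11: α=2, u≡1; β=3, v≡3 (mod 11); (1|11)=+1, (3|11)=+1; sign (−1)^0·+1^3·+1^2 = +1.
(a,b)_7: α=5, u≡6; β=8, v≡3 (mod 7); (6|7)=-1, (3|7)=-1; sign (−1)^0·-1^8·-1^5 = -1.
(a,b)_∞: sgn(-7)=−, sgn(286)=+, so +1.
(a,b)_5: α=2, u≡2; β=0, v≡1 (mod 5); (2|5)=-1, (1|5)=+1; sign (−1)^0·-1^0·+1^2 = +1.
(a,b)_13: α=2, u≡6; β=3, v≡9 (mod 13); (6|13)=-1, (9|13)=+1; sign (−1)^0·-1^3·+1^2 = -1.
(a,b)_2: α=4, β=3; u≡1, v≡7 (mod 8); ε(u)ε(v)=0·1, αω(v)=4·0, βω(u)=3·0; sum ≡ 0  ⇒  +1.
(a,b)_3: α=-8, u≡2; β=-8, v≡1 (mod 3); (2|3)=-1, (1|3)=+1; sign (−1)^0·-1^-8·+1^-8 = +1.
|Ram(-7, 286)| = 2, even; anisotropic at {7, 13}.

[7, 13]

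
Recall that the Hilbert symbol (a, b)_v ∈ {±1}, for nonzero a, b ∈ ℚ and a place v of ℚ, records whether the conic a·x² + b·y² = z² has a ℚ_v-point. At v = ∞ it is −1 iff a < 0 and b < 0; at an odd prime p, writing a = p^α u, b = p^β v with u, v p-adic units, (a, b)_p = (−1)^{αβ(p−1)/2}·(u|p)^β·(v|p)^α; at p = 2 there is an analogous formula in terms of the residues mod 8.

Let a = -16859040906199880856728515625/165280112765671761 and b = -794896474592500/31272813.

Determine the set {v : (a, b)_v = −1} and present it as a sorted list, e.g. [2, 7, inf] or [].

(a, b) ≡ (-41, -481) mod (ℚ^×)²; places V = {2, 3, 5, 7, 11, 13, 17, 19, 37, 41, 47, ∞}.
(a,b)_37: α=2, u≡3; β=1, v≡29 (mod 37); (3|37)=+1, (29|37)=-1; sign (−1)^0·+1^1·-1^2 = +1.
(a,b)_2: α=0, β=2; u≡7, v≡7 (mod 8); ε(u)ε(v)=1·1, αω(v)=0·0, βω(u)=2·0; sum ≡ 1  ⇒  -1.
(a,b)_13: α=-4, u≡8; β=-1, v≡2 (mod 13); (8|13)=-1, (2|13)=-1; sign (−1)^0·-1^-1·-1^-4 = -1.
(a,b)_41: α=5, u≡37; β=2, v≡27 (mod 41); (37|41)=+1, (27|41)=-1; sign (−1)^0·+1^2·-1^5 = -1.
(a,b)_∞: sgn(-41)=−, sgn(-481)=−, so -1.
(a,b)_11: α=-4, u≡5; β=-2, v≡9 (mod 11); (5|11)=+1, (9|11)=+1; sign (−1)^0·+1^-2·+1^-4 = +1.
(a,b)_5: α=10, u≡1; β=4, v≡4 (mod 5); (1|5)=+1, (4|5)=+1; sign (−1)^0·+1^4·+1^10 = +1.
(a,b)_7: α=0, u≡2; β=2, v≡1 (mod 7); (2|7)=+1, (1|7)=+1; sign (−1)^0·+1^2·+1^0 = +1.
(a,b)_47: α=-4, u≡8; β=-2, v≡16 (mod 47); (8|47)=+1, (16|47)=+1; sign (−1)^0·+1^-2·+1^-4 = +1.
(a,b)_3: α=-4, u≡1; β=-2, v≡2 (mod 3); (1|3)=+1, (2|3)=-1; sign (−1)^0·+1^-2·-1^-4 = +1.
(a,b)_19: α=4, u≡6; β=2, v≡10 (mod 19); (6|19)=+1, (10|19)=-1; sign (−1)^0·+1^2·-1^4 = +1.
(a,b)_17: α=4, u≡7; β=2, v≡5 (mod 17); (7|17)=-1, (5|17)=-1; sign (−1)^0·-1^2·-1^4 = +1.
(-41, -481 / ℚ) ramifies at {2, 13, 41, ∞}: a division algebra.

[2, 13, 41, inf]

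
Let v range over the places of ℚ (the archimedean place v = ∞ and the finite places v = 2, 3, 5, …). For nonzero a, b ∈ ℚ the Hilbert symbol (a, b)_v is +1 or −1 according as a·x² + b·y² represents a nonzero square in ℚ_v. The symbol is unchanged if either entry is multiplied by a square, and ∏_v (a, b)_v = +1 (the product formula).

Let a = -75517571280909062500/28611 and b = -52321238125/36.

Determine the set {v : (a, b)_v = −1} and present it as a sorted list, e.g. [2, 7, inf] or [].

Mod squares: a ≡ -1595, b ≡ -589. Check v ∈ {∞, 2, 3, 5, 11, 13, 17, 19, 29, 31}.
v=31: a=31^2·(≡27), b=31^1·(≡21) mod 31; (27|31)=-1, (21|31)=-1; (−1)^{2·1·15}·(-1)^1·(-1)^2 = -1.
v=3: a=3^-2·(≡1), b=3^-2·(≡2) mod 3; (1|3)=+1, (2|3)=-1; (−1)^{-2·-2·1}·(+1)^-2·(-1)^-2 = +1.
v=19: a=19^2·(≡16), b=19^1·(≡6) mod 19; (16|19)=+1, (6|19)=+1; (−1)^{2·1·9}·(+1)^1·(+1)^2 = +1.
v=11: a=11^-1·(≡5), b=11^0·(≡3) mod 11; (5|11)=+1, (3|11)=+1; (−1)^{-1·0·5}·(+1)^0·(+1)^-1 = +1.
v=2: v_2(a)=2, v_2(b)=-2; units ≡ 5, 3 (mod 8); ε·ε+αω+βω = 0·1+2·1+-2·1 ≡ 0  ⇒  (a,b)_2 = +1.
v=13: a=13^4·(≡9), b=13^2·(≡12) mod 13; (9|13)=+1, (12|13)=+1; (−1)^{4·2·6}·(+1)^2·(+1)^4 = +1.
v=29: a=29^3·(≡21), b=29^2·(≡20) mod 29; (21|29)=-1, (20|29)=+1; (−1)^{3·2·14}·(-1)^2·(+1)^3 = +1.
v=17: a=17^-2·(≡10), b=17^0·(≡11) mod 17; (10|17)=-1, (11|17)=-1; (−1)^{-2·0·8}·(-1)^0·(-1)^-2 = +1.
v=5: a=5^7·(≡4), b=5^4·(≡4) mod 5; (4|5)=+1, (4|5)=+1; (−1)^{7·4·2}·(+1)^4·(+1)^7 = +1.
v=∞: -1595 < 0 and -589 < 0  ⇒  (a,b)_∞ = -1.
(-1595, -589 / ℚ) ramifies at {31, ∞}: a division algebra.

[31, inf]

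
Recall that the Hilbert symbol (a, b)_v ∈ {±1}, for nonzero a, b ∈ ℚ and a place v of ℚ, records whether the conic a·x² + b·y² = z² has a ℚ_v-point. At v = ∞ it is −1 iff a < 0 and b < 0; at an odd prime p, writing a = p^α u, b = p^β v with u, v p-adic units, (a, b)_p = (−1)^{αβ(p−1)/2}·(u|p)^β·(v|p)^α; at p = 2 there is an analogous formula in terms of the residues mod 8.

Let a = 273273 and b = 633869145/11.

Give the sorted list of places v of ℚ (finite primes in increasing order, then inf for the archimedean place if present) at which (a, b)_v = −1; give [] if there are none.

[5, 7]

(a, b) ≡ (33, 1155) mod (ℚ^×)²; places V = {2, 3, 5, 7, 11, 13, ∞}.
(a,b)_3: α=1, u≡2; β=7, v≡1 (mod 3); (2|3)=-1, (1|3)=+1; sign (−1)^1·-1^7·+1^1 = +1.
(a,b)_11: α=1, u≡5; β=-1, v≡8 (mod 11); (5|11)=+1, (8|11)=-1; sign (−1)^1·+1^-1·-1^1 = +1.
(a,b)_∞: sgn(33)=+, sgn(1155)=+, so +1.
(a,b)_13: α=2, u≡5; β=2, v≡8 (mod 13); (5|13)=-1, (8|13)=-1; sign (−1)^0·-1^2·-1^2 = +1.
(a,b)_5: α=0, u≡3; β=1, v≡4 (mod 5); (3|5)=-1, (4|5)=+1; sign (−1)^0·-1^1·+1^0 = -1.
(a,b)_7: α=2, u≡5; β=3, v≡2 (mod 7); (5|7)=-1, (2|7)=+1; sign (−1)^0·-1^3·+1^2 = -1.
(a,b)_2: α=0, β=0; u≡1, v≡3 (mod 8); ε(u)ε(v)=0·1, αω(v)=0·1, βω(u)=0·0; sum ≡ 0  ⇒  +1.
|Ram(33, 1155)| = 2, even; anisotropic at {5, 7}.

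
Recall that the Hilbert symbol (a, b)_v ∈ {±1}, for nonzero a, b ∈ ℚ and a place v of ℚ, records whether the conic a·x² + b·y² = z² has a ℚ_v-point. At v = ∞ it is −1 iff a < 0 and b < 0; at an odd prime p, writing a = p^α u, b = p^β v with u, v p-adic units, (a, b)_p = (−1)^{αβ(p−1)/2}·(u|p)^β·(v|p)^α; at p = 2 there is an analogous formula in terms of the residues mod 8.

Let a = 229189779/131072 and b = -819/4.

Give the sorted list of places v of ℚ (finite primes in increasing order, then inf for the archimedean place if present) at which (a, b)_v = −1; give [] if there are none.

(a, b) ≡ (182, -91) mod (ℚ^×)²; places V = {2, 3, 7, 13, 23, ∞}.
(a,b)_∞: sgn(182)=+, sgn(-91)=−, so +1.
(a,b)_3: α=2, u≡2; β=2, v≡2 (mod 3); (2|3)=-1, (2|3)=-1; sign (−1)^0·-1^2·-1^2 = +1.
(a,b)_2: α=-17, β=-2; u≡3, v≡5 (mod 8); ε(u)ε(v)=1·0, αω(v)=-17·1, βω(u)=-2·1; sum ≡ 1  ⇒  -1.
(a,b)_23: α=4, u≡11; β=0, v≡8 (mod 23); (11|23)=-1, (8|23)=+1; sign (−1)^0·-1^0·+1^4 = +1.
(a,b)_7: α=1, u≡6; β=1, v≡4 (mod 7); (6|7)=-1, (4|7)=+1; sign (−1)^1·-1^1·+1^1 = +1.
(a,b)_13: α=1, u≡12; β=1, v≡7 (mod 13); (12|13)=+1, (7|13)=-1; sign (−1)^0·+1^1·-1^1 = -1.
(182, -91 / ℚ) ramifies at {2, 13}: a division algebra.

[2, 13]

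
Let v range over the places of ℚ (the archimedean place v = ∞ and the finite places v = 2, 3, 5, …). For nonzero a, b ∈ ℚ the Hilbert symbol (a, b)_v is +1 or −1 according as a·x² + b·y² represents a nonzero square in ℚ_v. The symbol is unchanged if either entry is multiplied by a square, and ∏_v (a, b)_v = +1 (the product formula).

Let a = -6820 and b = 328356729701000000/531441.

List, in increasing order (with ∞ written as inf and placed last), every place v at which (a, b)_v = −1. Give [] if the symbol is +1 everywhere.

[]

(a, b) ≡ (-1705, 341) mod (ℚ^×)²; places V = {2, 3, 5, 7, 11, 13, 31, ∞}.
(a,b)_3: α=0, u≡2; β=-12, v≡2 (mod 3); (2|3)=-1, (2|3)=-1; sign (−1)^0·-1^-12·-1^0 = +1.
(a,b)_∞: sgn(-1705)=−, sgn(341)=+, so +1.
(a,b)_2: α=2, β=6; u≡7, v≡5 (mod 8); ε(u)ε(v)=1·0, αω(v)=2·1, βω(u)=6·0; sum ≡ 0  ⇒  +1.
(a,b)_11: α=1, u≡7; β=3, v≡3 (mod 11); (7|11)=-1, (3|11)=+1; sign (−1)^1·-1^3·+1^1 = +1.
(a,b)_13: α=0, u≡5; β=2, v≡10 (mod 13); (5|13)=-1, (10|13)=+1; sign (−1)^0·-1^2·+1^0 = +1.
(a,b)_31: α=1, u≡28; β=3, v≡29 (mod 31); (28|31)=+1, (29|31)=-1; sign (−1)^1·+1^3·-1^1 = +1.
(a,b)_7: α=0, u≡5; β=2, v≡6 (mod 7); (5|7)=-1, (6|7)=-1; sign (−1)^0·-1^2·-1^0 = +1.
(a,b)_5: α=1, u≡1; β=6, v≡4 (mod 5); (1|5)=+1, (4|5)=+1; sign (−1)^0·+1^6·+1^1 = +1.
Ram(a, b) = ∅: the form -1705·x² + 341·y² − z² is isotropic over every ℚ_v, so by Hasse–Minkowski it is isotropic over ℚ.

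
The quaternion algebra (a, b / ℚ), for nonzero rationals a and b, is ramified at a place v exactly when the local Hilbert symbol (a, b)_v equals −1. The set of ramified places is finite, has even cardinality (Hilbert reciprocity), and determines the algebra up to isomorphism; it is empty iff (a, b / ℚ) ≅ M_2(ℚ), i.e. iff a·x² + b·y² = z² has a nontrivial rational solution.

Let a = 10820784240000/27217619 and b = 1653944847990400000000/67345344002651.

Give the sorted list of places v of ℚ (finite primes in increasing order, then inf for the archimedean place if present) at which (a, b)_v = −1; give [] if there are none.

[7, 11, 19, 23]

(a, b) ≡ (1144066, 9614) mod (ℚ^×)²; places V = {2, 3, 5, 7, 11, 13, 17, 19, 23, ∞}.
(a,b)_2: α=7, β=13; u≡1, v≡7 (mod 8); ε(u)ε(v)=0·1, αω(v)=7·0, βω(u)=13·0; sum ≡ 0  ⇒  +1.
(a,b)_19: α=1, u≡15; β=1, v≡12 (mod 19); (15|19)=-1, (12|19)=-1; sign (−1)^1·-1^1·-1^1 = -1.
(a,b)_23: α=1, u≡9; β=1, v≡13 (mod 23); (9|23)=+1, (13|23)=+1; sign (−1)^1·+1^1·+1^1 = -1.
(a,b)_∞: sgn(1144066)=+, sgn(9614)=+, so +1.
(a,b)_13: α=-2, u≡1; β=-4, v≡7 (mod 13); (1|13)=+1, (7|13)=-1; sign (−1)^0·+1^-4·-1^-2 = +1.
(a,b)_3: α=2, u≡1; β=0, v≡2 (mod 3); (1|3)=+1, (2|3)=-1; sign (−1)^0·+1^0·-1^2 = +1.
(a,b)_5: α=4, u≡1; β=8, v≡4 (mod 5); (1|5)=+1, (4|5)=+1; sign (−1)^0·+1^8·+1^4 = +1.
(a,b)_17: α=3, u≡5; β=6, v≡9 (mod 17); (5|17)=-1, (9|17)=+1; sign (−1)^0·-1^6·+1^3 = +1.
(a,b)_7: α=1, u≡2; β=2, v≡3 (mod 7); (2|7)=+1, (3|7)=-1; sign (−1)^0·+1^2·-1^1 = -1.
(a,b)_11: α=-5, u≡5; β=-9, v≡4 (mod 11); (5|11)=+1, (4|11)=+1; sign (−1)^1·+1^-9·+1^-5 = -1.
(1144066, 9614 / ℚ) ramifies at {7, 11, 19, 23}: a division algebra.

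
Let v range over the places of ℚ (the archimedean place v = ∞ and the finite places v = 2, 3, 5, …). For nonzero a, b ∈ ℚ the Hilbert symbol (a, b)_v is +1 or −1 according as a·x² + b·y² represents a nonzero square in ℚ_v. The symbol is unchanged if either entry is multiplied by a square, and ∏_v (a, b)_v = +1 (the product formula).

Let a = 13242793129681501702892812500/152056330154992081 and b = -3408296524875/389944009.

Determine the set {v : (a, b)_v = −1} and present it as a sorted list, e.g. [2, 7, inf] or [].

[3, 5, 11, 19]

(a, b) ≡ (285, -1545555) mod (ℚ^×)²; places V = {2, 3, 5, 7, 11, 13, 17, 19, 29, 31, ∞}.
(a,b)_5: α=7, u≡3; β=3, v≡4 (mod 5); (3|5)=-1, (4|5)=+1; sign (−1)^0·-1^3·+1^7 = -1.
(a,b)_17: α=2, u≡1; β=1, v≡16 (mod 17); (1|17)=+1, (16|17)=+1; sign (−1)^0·+1^1·+1^2 = +1.
(a,b)_2: α=2, β=0; u≡5, v≡5 (mod 8); ε(u)ε(v)=0·0, αω(v)=2·1, βω(u)=0·1; sum ≡ 0  ⇒  +1.
(a,b)_19: α=3, u≡2; β=1, v≡8 (mod 19); (2|19)=-1, (8|19)=-1; sign (−1)^1·-1^1·-1^3 = -1.
(a,b)_11: α=6, u≡7; β=3, v≡1 (mod 11); (7|11)=-1, (1|11)=+1; sign (−1)^0·-1^3·+1^6 = -1.
(a,b)_29: α=2, u≡22; β=1, v≡5 (mod 29); (22|29)=+1, (5|29)=+1; sign (−1)^0·+1^1·+1^2 = +1.
(a,b)_31: α=-4, u≡23; β=-2, v≡17 (mod 31); (23|31)=-1, (17|31)=-1; sign (−1)^0·-1^-2·-1^-4 = +1.
(a,b)_13: α=-4, u≡10; β=-2, v≡11 (mod 13); (10|13)=+1, (11|13)=-1; sign (−1)^0·+1^-2·-1^-4 = +1.
(a,b)_3: α=15, u≡2; β=7, v≡2 (mod 3); (2|3)=-1, (2|3)=-1; sign (−1)^1·-1^7·-1^15 = -1.
(a,b)_∞: sgn(285)=+, sgn(-1545555)=−, so +1.
(a,b)_7: α=-8, u≡3; β=-4, v≡5 (mod 7); (3|7)=-1, (5|7)=-1; sign (−1)^0·-1^-4·-1^-8 = +1.
Ram(285, -1545555) = {3, 5, 11, 19}; no ℚ_3-point on the conic.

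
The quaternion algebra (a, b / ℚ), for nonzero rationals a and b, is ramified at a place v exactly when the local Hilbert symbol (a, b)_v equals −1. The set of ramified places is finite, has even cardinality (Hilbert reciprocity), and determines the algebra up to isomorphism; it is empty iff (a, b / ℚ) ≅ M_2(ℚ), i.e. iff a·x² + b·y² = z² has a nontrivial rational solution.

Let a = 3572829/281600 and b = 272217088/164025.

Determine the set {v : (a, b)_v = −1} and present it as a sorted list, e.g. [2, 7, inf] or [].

[11, 13]

Mod squares: a ≡ 319, b ≡ 13. Check v ∈ {∞, 2, 3, 5, 11, 13, 29}.
v=13: a=13^2·(≡6), b=13^3·(≡10) mod 13; (6|13)=-1, (10|13)=+1; (−1)^{2·3·6}·(-1)^3·(+1)^2 = -1.
v=∞: 319 > 0 and 13 > 0  ⇒  (a,b)_∞ = +1.
v=3: a=3^6·(≡1), b=3^-8·(≡1) mod 3; (1|3)=+1, (1|3)=+1; (−1)^{6·-8·1}·(+1)^-8·(+1)^6 = +1.
v=5: a=5^-2·(≡1), b=5^-2·(≡3) mod 5; (1|5)=+1, (3|5)=-1; (−1)^{-2·-2·2}·(+1)^-2·(-1)^-2 = +1.
v=2: v_2(a)=-10, v_2(b)=10; units ≡ 7, 5 (mod 8); ε·ε+αω+βω = 1·0+-10·1+10·0 ≡ 0  ⇒  (a,b)_2 = +1.
v=29: a=29^1·(≡27), b=29^0·(≡4) mod 29; (27|29)=-1, (4|29)=+1; (−1)^{1·0·14}·(-1)^0·(+1)^1 = +1.
v=11: a=11^-1·(≡6), b=11^2·(≡2) mod 11; (6|11)=-1, (2|11)=-1; (−1)^{-1·2·5}·(-1)^2·(-1)^-1 = -1.
(319, 13 / ℚ) ramifies at {11, 13}: a division algebra.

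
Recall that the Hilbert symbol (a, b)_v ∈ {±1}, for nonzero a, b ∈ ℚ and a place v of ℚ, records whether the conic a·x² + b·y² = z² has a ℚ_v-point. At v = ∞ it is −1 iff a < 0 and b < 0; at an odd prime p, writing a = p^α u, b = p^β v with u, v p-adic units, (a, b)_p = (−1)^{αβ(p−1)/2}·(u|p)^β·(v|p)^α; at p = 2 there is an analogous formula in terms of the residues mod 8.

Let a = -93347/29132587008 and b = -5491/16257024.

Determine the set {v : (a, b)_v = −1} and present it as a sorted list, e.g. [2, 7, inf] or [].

[19, inf]

Mod squares: a ≡ -2261, b ≡ -19. Check v ∈ {∞, 2, 3, 7, 17, 19}.
v=∞: -2261 < 0 and -19 < 0  ⇒  (a,b)_∞ = -1.
v=3: a=3^-4·(≡1), b=3^-4·(≡2) mod 3; (1|3)=+1, (2|3)=-1; (−1)^{-4·-4·1}·(+1)^-4·(-1)^-4 = +1.
v=2: v_2(a)=-20, v_2(b)=-12; units ≡ 3, 5 (mod 8); ε·ε+αω+βω = 1·0+-20·1+-12·1 ≡ 0  ⇒  (a,b)_2 = +1.
v=17: a=17^3·(≡14), b=17^2·(≡13) mod 17; (14|17)=-1, (13|17)=+1; (−1)^{3·2·8}·(-1)^2·(+1)^3 = +1.
v=19: a=19^1·(≡8), b=19^1·(≡14) mod 19; (8|19)=-1, (14|19)=-1; (−1)^{1·1·9}·(-1)^1·(-1)^1 = -1.
v=7: a=7^-3·(≡6), b=7^-2·(≡1) mod 7; (6|7)=-1, (1|7)=+1; (−1)^{-3·-2·3}·(-1)^-2·(+1)^-3 = +1.
|Ram(-2261, -19)| = 2, even; anisotropic at {19, ∞}.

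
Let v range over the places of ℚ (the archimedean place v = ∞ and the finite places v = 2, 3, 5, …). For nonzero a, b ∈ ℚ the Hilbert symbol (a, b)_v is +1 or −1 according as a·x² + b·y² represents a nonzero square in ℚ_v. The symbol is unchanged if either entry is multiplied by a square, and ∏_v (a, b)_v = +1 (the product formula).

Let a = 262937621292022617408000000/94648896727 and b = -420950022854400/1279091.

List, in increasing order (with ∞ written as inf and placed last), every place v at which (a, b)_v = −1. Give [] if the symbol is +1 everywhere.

(a, b) ≡ (91, -429) mod (ℚ^×)²; places V = {2, 3, 5, 7, 11, 13, 31, ∞}.
(a,b)_11: α=-4, u≡3; β=-3, v≡4 (mod 11); (3|11)=+1, (4|11)=+1; sign (−1)^0·+1^-3·+1^-4 = +1.
(a,b)_∞: sgn(91)=+, sgn(-429)=−, so +1.
(a,b)_3: α=18, u≡1; β=11, v≡1 (mod 3); (1|3)=+1, (1|3)=+1; sign (−1)^0·+1^11·+1^18 = +1.
(a,b)_7: α=-1, u≡3; β=0, v≡5 (mod 7); (3|7)=-1, (5|7)=-1; sign (−1)^0·-1^0·-1^-1 = -1.
(a,b)_31: α=-4, u≡30; β=-2, v≡19 (mod 31); (30|31)=-1, (19|31)=+1; sign (−1)^0·-1^-2·+1^-4 = +1.
(a,b)_2: α=12, β=8; u≡3, v≡3 (mod 8); ε(u)ε(v)=1·1, αω(v)=12·1, βω(u)=8·1; sum ≡ 1  ⇒  -1.
(a,b)_5: α=6, u≡1; β=2, v≡4 (mod 5); (1|5)=+1, (4|5)=+1; sign (−1)^0·+1^2·+1^6 = +1.
(a,b)_13: α=9, u≡8; β=5, v≡2 (mod 13); (8|13)=-1, (2|13)=-1; sign (−1)^0·-1^5·-1^9 = +1.
(91, -429 / ℚ) ramifies at {2, 7}: a division algebra.

[2, 7]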